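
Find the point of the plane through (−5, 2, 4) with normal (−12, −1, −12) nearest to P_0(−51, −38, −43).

(-3, -34, 5)

n = (−12, −1, −12), |n|² = 289, and n·P_0 − 10 = 1156.
t = 1156/289 = 4, so the foot is P_0 − t·n = (−51, −38, −43) − 4·(−12, −1, −12) = (−3, −34, 5).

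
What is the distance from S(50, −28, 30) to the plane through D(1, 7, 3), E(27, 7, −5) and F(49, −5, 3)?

DE = (26, 0, −8) and DF = (48, −12, 0), so a normal is n = DE × DF = (−96, −384, −312).
d = |(-96)·50 + (-384)·(-28) + (-312)·30 − (-3720)| / √(9216 + 147456 + 97344) = |312| / 504 = 13/21.

13/21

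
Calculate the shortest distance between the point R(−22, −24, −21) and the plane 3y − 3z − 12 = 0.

7/√2

n = (0, 3, −3); n·P − 12 = -21; |n| = 3√2; distance = 21/(3√2) = 7/√2.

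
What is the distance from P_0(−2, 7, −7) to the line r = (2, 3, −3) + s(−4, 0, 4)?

4√3

Direction vector d = (−4, 0, 4).
AP = (−4, 4, −4), and AP × d = (16, 32, 16).
|AP × d|² = 1536 and |d|² = 32, so the distance is √(1536/32) = √48 = 4√3.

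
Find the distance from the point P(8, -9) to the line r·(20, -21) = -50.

399/29

The normal to the line is n = (20, -21) with |n| = 29.
|n·P − (-50)| = |349 − (-50)| = 399, so the distance is 399/29.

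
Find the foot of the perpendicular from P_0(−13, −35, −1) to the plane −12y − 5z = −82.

The perpendicular from P_0 has direction n = (0, −12, −5): r = (−13, −35, −1) + t(0, −12, −5).
Substitute into the plane: n·(P_0 + tn) = -82 gives 425 + 169t = -82, so t = -3.
Foot = (−13, −35, −1) + (-3)·(0, −12, −5) = (−13, 1, 14).

(-13, 1, 14)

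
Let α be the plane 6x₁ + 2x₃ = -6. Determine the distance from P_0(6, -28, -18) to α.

Normal vector n = (6, 0, 2), and n·(6, -28, -18) - (-6) = 6.
|n| = √(36 + 0 + 4) = 2√10, so the distance is |6|/(2√10) = 3√10/10.

3/√10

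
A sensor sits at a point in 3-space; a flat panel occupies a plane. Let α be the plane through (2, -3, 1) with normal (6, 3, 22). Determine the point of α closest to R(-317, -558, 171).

(-7333/23, -12855/23, 3779/23)

n = (6, 3, 22), |n|² = 529, and n·R − 25 = 161.
t = 161/529 = 7/23, so the foot is R − t·n = (-317, -558, 171) − (7/23)·(6, 3, 22) = (-7333/23, -12855/23, 3779/23).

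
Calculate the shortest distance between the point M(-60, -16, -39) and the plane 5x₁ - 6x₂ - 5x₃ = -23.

Normal vector n = (5, -6, -5), and n·(-60, -16, -39) - (-23) = 14.
|n| = √(25 + 36 + 25) = √86, so the distance is |14|/√86 = 14/√86.

14/√86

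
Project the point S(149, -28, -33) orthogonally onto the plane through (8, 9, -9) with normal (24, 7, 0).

The perpendicular from S has direction n = (24, 7, 0): r = (149, -28, -33) + t(24, 7, 0).
Substitute into the plane: n·(S + tn) = 255 gives 3380 + 625t = 255, so t = -5.
Foot = (149, -28, -33) + (-5)·(24, 7, 0) = (29, -63, -33).

(29, -63, -33)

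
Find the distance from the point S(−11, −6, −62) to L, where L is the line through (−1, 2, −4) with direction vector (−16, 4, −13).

42

Direction vector d = (−16, 4, −13).
AP = (−10, −8, −58); AP·d = 882, |AP|² = 3528, |d|² = 441.
distance² = |AP|² − (AP·d)²/|d|² = 3528 − 777924/441 = 1764, so the distance is 42.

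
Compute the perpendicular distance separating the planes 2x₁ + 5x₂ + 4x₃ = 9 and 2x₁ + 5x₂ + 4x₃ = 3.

With common normal n = (2, 5, 4) (|n| = 3√5), the distance is |9 − 3|/|n| = 6/(3√5) = 2√5/5.

2√5/5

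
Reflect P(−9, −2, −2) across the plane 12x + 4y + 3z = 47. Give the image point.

n = (12, 4, 3), |n|² = 169, n·P − 47 = -169, so t = -169/169 = -1.
Foot F = P − (-1)·n = (3, 2, 1); the reflection is 2F − P = (15, 6, 4).

(15, 6, 4)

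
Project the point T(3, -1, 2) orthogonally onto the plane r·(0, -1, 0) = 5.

(3, -5, 2)

n = (0, -1, 0), |n|² = 1, and n·T − 5 = -4.
t = -4/1 = -4, so the foot is T − t·n = (3, -1, 2) − (-4)·(0, -1, 0) = (3, -5, 2).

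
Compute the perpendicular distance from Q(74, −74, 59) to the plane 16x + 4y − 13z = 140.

d = |16·74 + 4·(-74) + (-13)·59 − 140| / √(256 + 16 + 169) = |-19| / 21 = 19/21.

19/21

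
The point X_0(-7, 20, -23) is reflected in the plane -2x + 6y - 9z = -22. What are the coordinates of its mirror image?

With n = (-2, 6, -9), the signed offset is (n·X_0 − (-22))/|n|² = 363/121 = 3.
X_0' = X_0 − 2t·n = (-7, 20, -23) − 6·(-2, 6, -9) = (5, -16, 31).

(5, -16, 31)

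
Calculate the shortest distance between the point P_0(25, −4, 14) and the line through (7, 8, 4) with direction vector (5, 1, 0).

√334

Direction vector d = (5, 1, 0).
AP = (18, −12, 10), and AP × d = (−10, 50, 78).
|AP × d|² = 8684 and |d|² = 26, so the distance is √(8684/26) = √334.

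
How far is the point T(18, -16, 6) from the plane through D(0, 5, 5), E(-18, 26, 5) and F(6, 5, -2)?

6/11

DE = (-18, 21, 0) and DF = (6, 0, -7), so a normal is n = DE × DF = (-147, -126, -126).
d = |(-147)·18 + (-126)·(-16) + (-126)·6 − (-1260)| / √(21609 + 15876 + 15876) = |-126| / 231 = 6/11.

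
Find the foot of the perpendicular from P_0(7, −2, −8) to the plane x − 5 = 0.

n = (1, 0, 0), |n|² = 1, and n·P_0 − 5 = 2.
t = 2/1 = 2, so the foot is P_0 − t·n = (7, −2, −8) − 2·(1, 0, 0) = (5, −2, −8).

(5, -2, -8)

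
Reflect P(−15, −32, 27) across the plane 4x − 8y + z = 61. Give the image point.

n = (4, −8, 1), |n|² = 81, n·P − 61 = 162, so t = 162/81 = 2.
Foot F = P − 2·n = (−23, −16, 25); the reflection is 2F − P = (−31, 0, 23).

(-31, 0, 23)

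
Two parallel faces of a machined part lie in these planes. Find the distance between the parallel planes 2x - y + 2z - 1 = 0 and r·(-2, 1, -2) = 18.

Divide the second equation by -1 to match normals: 2x - y + 2z = -18.
With common normal n = (2, -1, 2) (|n| = 3), the distance is |1 − (-18)|/|n| = 19/3.

19/3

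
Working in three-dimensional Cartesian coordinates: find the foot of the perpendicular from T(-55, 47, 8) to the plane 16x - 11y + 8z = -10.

The perpendicular from T has direction n = (16, -11, 8): r = (-55, 47, 8) + t(16, -11, 8).
Substitute into the plane: n·(T + tn) = -10 gives -1333 + 441t = -10, so t = 3.
Foot = (-55, 47, 8) + 3·(16, -11, 8) = (-7, 14, 32).

(-7, 14, 32)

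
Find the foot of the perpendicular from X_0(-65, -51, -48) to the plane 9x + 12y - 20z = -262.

n = (9, 12, -20), |n|² = 625, and n·X_0 − (-262) = 25.
t = 25/625 = 1/25, so the foot is X_0 − t·n = (-65, -51, -48) − (1/25)·(9, 12, -20) = (-1634/25, -1287/25, -236/5).

(-1634/25, -1287/25, -236/5)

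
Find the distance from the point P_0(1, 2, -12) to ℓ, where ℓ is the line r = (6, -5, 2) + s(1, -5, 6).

√22

Direction vector d = (1, -5, 6).
AP = (-5, 7, -14); AP·d = -124, |AP|² = 270, |d|² = 62.
distance² = |AP|² − (AP·d)²/|d|² = 270 − 15376/62 = 22, so the distance is √22.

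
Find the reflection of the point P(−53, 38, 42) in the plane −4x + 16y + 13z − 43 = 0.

With n = (−4, 16, 13), the signed offset is (n·P − 43)/|n|² = 1323/441 = 3.
P' = P − 2t·n = (−53, 38, 42) − 6·(−4, 16, 13) = (−29, −58, −36).

(-29, -58, -36)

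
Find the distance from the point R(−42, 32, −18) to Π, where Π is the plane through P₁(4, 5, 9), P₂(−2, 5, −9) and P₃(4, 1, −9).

21/11

P₁P₂ = (−6, 0, −18) and P₁P₃ = (0, −4, −18), so a normal is n = P₁P₂ × P₁P₃ = (−72, −108, 24).
n = (−72, −108, 24); n·P − (-612) = -252; |n| = 132; distance = 252/132 = 21/11.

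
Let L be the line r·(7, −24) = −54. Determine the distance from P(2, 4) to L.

The normal to the line is n = (7, −24) with |n| = 25.
|n·P − (-54)| = |-82 − (-54)| = 28, so the distance is 28/25.

28/25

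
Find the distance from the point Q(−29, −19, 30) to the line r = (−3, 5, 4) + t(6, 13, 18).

Direction vector d = (6, 13, 18).
AP = (−26, −24, 26), and AP × d = (−770, 624, −194).
|AP × d|² = 1019912 and |d|² = 529, so the distance is √(1019912/529) = √1928 = 2√482.

2√482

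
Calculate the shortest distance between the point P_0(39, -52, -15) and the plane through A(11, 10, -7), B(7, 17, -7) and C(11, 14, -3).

20/9

AB = (-4, 7, 0) and AC = (0, 4, 4), so a normal is n = AB × AC = (28, 16, -16).
Then n·(39, -52, -15) - 580 = -80.
|n| = √(784 + 256 + 256) = 36, so the distance is |-80|/36 = 20/9.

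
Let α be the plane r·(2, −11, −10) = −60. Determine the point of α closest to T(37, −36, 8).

n = (2, −11, −10), |n|² = 225, and n·T − (-60) = 450.
t = 450/225 = 2, so the foot is T − t·n = (37, −36, 8) − 2·(2, −11, −10) = (33, −14, 28).

(33, -14, 28)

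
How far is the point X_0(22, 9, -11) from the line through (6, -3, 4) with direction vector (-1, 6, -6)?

3√37

Direction vector d = (-1, 6, -6).
AP = (16, 12, -15); AP·d = 146, |AP|² = 625, |d|² = 73.
distance² = |AP|² − (AP·d)²/|d|² = 625 − 21316/73 = 333, so the distance is 3√37.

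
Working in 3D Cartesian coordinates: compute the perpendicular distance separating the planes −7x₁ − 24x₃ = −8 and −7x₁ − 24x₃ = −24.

16/25

Both planes have normal n = (−7, 0, −24), |n| = 25. Any point on the first plane is at distance |(-24) − (-8)|/|n| = 16/25 from the second.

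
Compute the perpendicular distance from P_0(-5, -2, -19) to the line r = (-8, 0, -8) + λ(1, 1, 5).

Direction vector d = (1, 1, 5).
AP = (3, -2, -11), and AP × d = (1, -26, 5).
|AP × d|² = 702 and |d|² = 27, so the distance is √(702/27) = √26.

√26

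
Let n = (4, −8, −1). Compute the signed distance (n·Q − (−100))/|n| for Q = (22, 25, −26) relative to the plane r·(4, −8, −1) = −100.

14/9

n·Q − (-100) = 14.
|n| = 9, so the signed distance is 14/9.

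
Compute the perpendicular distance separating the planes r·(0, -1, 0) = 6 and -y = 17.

11

With common normal n = (0, -1, 0) (|n| = 1), the distance is |6 − 17|/|n| = 11/1 = 11.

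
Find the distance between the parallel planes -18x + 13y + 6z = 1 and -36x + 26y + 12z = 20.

9/23

Divide the second equation by 2 to match normals: -18x + 13y + 6z = 10.
With common normal n = (-18, 13, 6) (|n| = 23), the distance is |1 − 10|/|n| = 9/23.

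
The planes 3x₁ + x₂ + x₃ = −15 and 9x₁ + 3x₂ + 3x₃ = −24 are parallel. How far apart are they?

7√11/11

Divide the second equation by 3 to match normals: 3x₁ + x₂ + x₃ = -8.
With common normal n = (3, 1, 1) (|n| = √11), the distance is |(-15) − (-8)|/|n| = 7/√11.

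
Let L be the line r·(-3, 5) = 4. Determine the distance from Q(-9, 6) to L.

53√34/34

d = |(-3)·(-9) + 5·6 − 4| / √(9 + 25) = |53|/√34 = 53√34/34.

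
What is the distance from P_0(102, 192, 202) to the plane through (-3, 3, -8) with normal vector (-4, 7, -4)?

7

The plane has equation n·(r − (-3, 3, -8)) = 0, i.e. n·r = 65.
Then n·(102, 192, 202) - 65 = 63.
|n| = √(16 + 49 + 16) = 9, so the distance is |63|/9 = 7.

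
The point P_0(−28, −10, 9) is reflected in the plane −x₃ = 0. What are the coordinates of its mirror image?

n = (0, 0, −1), |n|² = 1, n·P_0 − 0 = -9, so t = -9/1 = -9.
Foot F = P_0 − (-9)·n = (−28, −10, 0); the reflection is 2F − P_0 = (−28, −10, −9).

(-28, -10, -9)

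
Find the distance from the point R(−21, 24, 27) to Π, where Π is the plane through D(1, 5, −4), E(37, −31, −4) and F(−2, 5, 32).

5/17

DE = (36, −36, 0) and DF = (−3, 0, 36), so a normal is n = DE × DF = (−1296, −1296, −108).
n = (−1296, −1296, −108); n·P − (-7344) = 540; |n| = 1836; distance = 540/1836 = 5/17.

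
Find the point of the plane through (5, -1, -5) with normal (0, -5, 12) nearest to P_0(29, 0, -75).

(29, -25, -15)

The perpendicular from P_0 has direction n = (0, -5, 12): r = (29, 0, -75) + λ(0, -5, 12).
Substitute into the plane: n·(P_0 + λn) = -55 gives -900 + 169λ = -55, so λ = 5.
Foot = (29, 0, -75) + 5·(0, -5, 12) = (29, -25, -15).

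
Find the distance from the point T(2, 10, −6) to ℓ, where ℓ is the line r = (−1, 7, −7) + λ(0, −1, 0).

Direction vector d = (0, −1, 0).
AP = (3, 3, 1); AP·d = -3, |AP|² = 19, |d|² = 1.
distance² = |AP|² − (AP·d)²/|d|² = 19 − 9/1 = 10, so the distance is √10.

√10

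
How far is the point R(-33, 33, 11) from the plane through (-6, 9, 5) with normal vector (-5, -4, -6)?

3√77/77

The plane has equation n·(r − (-6, 9, 5)) = 0, i.e. n·r = -36.
n = (-5, -4, -6); n·P − (-36) = 3; |n| = √77; distance = 3/√77.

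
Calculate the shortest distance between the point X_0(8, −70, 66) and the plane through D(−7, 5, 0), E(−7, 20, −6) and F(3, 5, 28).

DE = (0, 15, −6) and DF = (10, 0, 28), so a normal is n = DE × DF = (420, −60, −150).
n = (420, −60, −150); n·P − (-3240) = 900; |n| = 450; distance = 900/450 = 2.

2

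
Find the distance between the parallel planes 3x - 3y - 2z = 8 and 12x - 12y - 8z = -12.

Divide the second equation by 4 to match normals: 3x - 3y - 2z = -3.
With common normal n = (3, -3, -2) (|n| = √22), the distance is |8 − (-3)|/|n| = 11/√22 = √22/2.

√22/2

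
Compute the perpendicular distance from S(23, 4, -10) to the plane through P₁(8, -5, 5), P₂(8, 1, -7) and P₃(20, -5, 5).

P₁P₂ = (0, 6, -12) and P₁P₃ = (12, 0, 0), so a normal is n = P₁P₂ × P₁P₃ = (0, -144, -72).
Then n·(23, 4, -10) - 360 = -216.
|n| = √(0 + 20736 + 5184) = 72√5, so the distance is |-216|/(72√5) = 3/√5.

3√5/5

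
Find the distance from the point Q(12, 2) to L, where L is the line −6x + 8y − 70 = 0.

d = |(-6)·12 + 8·2 − 70| / √(36 + 64) = |-126|/10 = 63/5.

63/5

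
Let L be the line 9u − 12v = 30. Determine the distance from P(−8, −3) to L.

22/5

d = |9·(-8) + (-12)·(-3) − 30| / √(81 + 144) = |-66|/15 = 22/5.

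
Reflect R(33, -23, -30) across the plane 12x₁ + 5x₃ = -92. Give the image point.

(-15, -23, -50)

With n = (12, 0, 5), the signed offset is (n·R − (-92))/|n|² = 338/169 = 2.
R' = R − 2t·n = (33, -23, -30) − 4·(12, 0, 5) = (-15, -23, -50).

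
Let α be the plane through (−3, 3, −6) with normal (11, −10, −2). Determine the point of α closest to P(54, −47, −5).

(-1, 3, 5)

The perpendicular from P has direction n = (11, −10, −2): r = (54, −47, −5) + μ(11, −10, −2).
Substitute into the plane: n·(P + μn) = -51 gives 1074 + 225μ = -51, so μ = -5.
Foot = (54, −47, −5) + (-5)·(11, −10, −2) = (−1, 3, 5).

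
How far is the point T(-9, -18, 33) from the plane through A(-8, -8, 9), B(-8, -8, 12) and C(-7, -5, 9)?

7/√10

AB = (0, 0, 3) and AC = (1, 3, 0), so a normal is n = AB × AC = (-9, 3, 0).
Then n·(-9, -18, 33) - 48 = -21.
|n| = √(81 + 9 + 0) = 3√10, so the distance is |-21|/(3√10) = 7√10/10.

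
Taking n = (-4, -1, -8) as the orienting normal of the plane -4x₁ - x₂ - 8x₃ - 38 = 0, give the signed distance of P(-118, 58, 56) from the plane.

-8

n·P − 38 = -72.
|n| = 9, so the signed distance is -72/9 = -8.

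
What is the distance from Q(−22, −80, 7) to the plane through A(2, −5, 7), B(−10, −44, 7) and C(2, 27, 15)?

AB = (−12, −39, 0) and AC = (0, 32, 8), so a normal is n = AB × AC = (−312, 96, −384).
Then n·(−22, −80, 7) − (−3792) = 288.
|n| = √(97344 + 9216 + 147456) = 504, so the distance is |288|/504 = 4/7.

4/7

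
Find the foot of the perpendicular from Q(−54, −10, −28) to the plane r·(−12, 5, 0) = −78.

n = (−12, 5, 0), |n|² = 169, and n·Q − (-78) = 676.
t = 676/169 = 4, so the foot is Q − t·n = (−54, −10, −28) − 4·(−12, 5, 0) = (−6, −30, −28).

(-6, -30, -28)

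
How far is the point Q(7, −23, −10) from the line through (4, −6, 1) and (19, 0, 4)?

A direction vector is d = (15, 6, 3).
AP = (3, −17, −11); AP·d = -90, |AP|² = 419, |d|² = 270.
distance² = |AP|² − (AP·d)²/|d|² = 419 − 8100/270 = 389, so the distance is √389.

√389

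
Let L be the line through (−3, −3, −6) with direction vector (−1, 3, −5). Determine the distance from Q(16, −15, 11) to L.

3√26

Direction vector d = (−1, 3, −5).
AP = (19, −12, 17), and AP × d = (9, 78, 45).
|AP × d|² = 8190 and |d|² = 35, so the distance is √(8190/35) = √234 = 3√26.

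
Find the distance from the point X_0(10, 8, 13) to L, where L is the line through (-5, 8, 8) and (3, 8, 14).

5

A direction vector is d = (8, 0, 6).
AP = (15, 0, 5); AP·d = 150, |AP|² = 250, |d|² = 100.
distance² = |AP|² − (AP·d)²/|d|² = 250 − 22500/100 = 25, so the distance is 5.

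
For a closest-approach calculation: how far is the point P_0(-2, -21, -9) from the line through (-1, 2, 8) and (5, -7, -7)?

√211

A direction vector is d = (6, -9, -15).
AP = (-1, -23, -17); AP·d = 456, |AP|² = 819, |d|² = 342.
distance² = |AP|² − (AP·d)²/|d|² = 819 − 207936/342 = 211, so the distance is √211.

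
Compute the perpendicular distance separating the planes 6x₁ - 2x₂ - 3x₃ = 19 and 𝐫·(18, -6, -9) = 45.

4/7

Divide the second equation by 3 to match normals: 6x₁ - 2x₂ - 3x₃ = 15.
Both planes have normal n = (6, -2, -3), |n| = 7. Any point on the first plane is at distance |15 − 19|/|n| = 4/7 from the second.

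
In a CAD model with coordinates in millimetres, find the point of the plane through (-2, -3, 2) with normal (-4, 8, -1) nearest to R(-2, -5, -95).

(2, -13, -94)

The perpendicular from R has direction n = (-4, 8, -1): r = (-2, -5, -95) + λ(-4, 8, -1).
Substitute into the plane: n·(R + λn) = -18 gives 63 + 81λ = -18, so λ = -1.
Foot = (-2, -5, -95) + (-1)·(-4, 8, -1) = (2, -13, -94).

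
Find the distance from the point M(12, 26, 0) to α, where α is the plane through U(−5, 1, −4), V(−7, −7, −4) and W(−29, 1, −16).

UV = (−2, −8, 0) and UW = (−24, 0, −12), so a normal is n = UV × UW = (96, −24, −192).
Then n·(12, 26, 0) − 264 = 264.
|n| = √(9216 + 576 + 36864) = 216, so the distance is |264|/216 = 11/9.

11/9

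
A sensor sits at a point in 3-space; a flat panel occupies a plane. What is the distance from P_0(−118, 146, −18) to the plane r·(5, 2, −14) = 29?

5

Normal vector n = (5, 2, −14), and n·(−118, 146, −18) − 29 = −75.
|n| = √(25 + 4 + 196) = 15, so the distance is |-75|/15 = 5.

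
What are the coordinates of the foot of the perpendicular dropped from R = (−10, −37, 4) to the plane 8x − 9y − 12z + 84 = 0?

(-18, -28, 16)

The perpendicular from R has direction n = (8, −9, −12): r = (−10, −37, 4) + λ(8, −9, −12).
Substitute into the plane: n·(R + λn) = -84 gives 205 + 289λ = -84, so λ = -1.
Foot = (−10, −37, 4) + (-1)·(8, −9, −12) = (−18, −28, 16).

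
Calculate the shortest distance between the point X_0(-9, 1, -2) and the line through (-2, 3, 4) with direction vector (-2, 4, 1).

√89

Direction vector d = (-2, 4, 1).
AP = (-7, -2, -6), and AP × d = (22, 19, -32).
|AP × d|² = 1869 and |d|² = 21, so the distance is √(1869/21) = √89.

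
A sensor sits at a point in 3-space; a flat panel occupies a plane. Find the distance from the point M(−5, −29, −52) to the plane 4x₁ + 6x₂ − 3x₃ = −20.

18√61/61

d = |4·(-5) + 6·(-29) + (-3)·(-52) − (-20)| / √(16 + 36 + 9) = |-18| / √61 = 18/√61.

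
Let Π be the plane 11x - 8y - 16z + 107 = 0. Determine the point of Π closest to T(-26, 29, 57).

(7, 5, 9)

The perpendicular from T has direction n = (11, -8, -16): r = (-26, 29, 57) + λ(11, -8, -16).
Substitute into the plane: n·(T + λn) = -107 gives -1430 + 441λ = -107, so λ = 3.
Foot = (-26, 29, 57) + 3·(11, -8, -16) = (7, 5, 9).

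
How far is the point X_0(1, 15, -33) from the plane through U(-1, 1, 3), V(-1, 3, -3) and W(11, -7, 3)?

UV = (0, 2, -6) and UW = (12, -8, 0), so a normal is n = UV × UW = (-48, -72, -24).
n = (-48, -72, -24); n·P − (-96) = -240; |n| = 24√14; distance = 240/(24√14) = 5√14/7.

10/√14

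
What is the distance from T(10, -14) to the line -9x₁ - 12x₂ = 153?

The normal to the line is n = (-9, -12) with |n| = 15.
|n·T − 153| = |78 − 153| = 75, so the distance is 75/15 = 5.

5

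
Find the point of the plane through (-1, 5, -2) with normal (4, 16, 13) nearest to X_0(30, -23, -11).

The perpendicular from X_0 has direction n = (4, 16, 13): r = (30, -23, -11) + μ(4, 16, 13).
Substitute into the plane: n·(X_0 + μn) = 50 gives -391 + 441μ = 50, so μ = 1.
Foot = (30, -23, -11) + 1·(4, 16, 13) = (34, -7, 2).

(34, -7, 2)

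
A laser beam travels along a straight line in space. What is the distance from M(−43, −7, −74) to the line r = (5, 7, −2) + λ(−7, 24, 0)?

Direction vector d = (−7, 24, 0).
AP = (−48, −14, −72), and AP × d = (1728, 504, −1250).
|AP × d|² = 4802500 and |d|² = 625, so the distance is √(4802500/625) = √7684 = 2√1921.

2√1921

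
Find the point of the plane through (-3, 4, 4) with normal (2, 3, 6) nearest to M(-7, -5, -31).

n = (2, 3, 6), |n|² = 49, and n·M − 30 = -245.
t = -245/49 = -5, so the foot is M − t·n = (-7, -5, -31) − (-5)·(2, 3, 6) = (3, 10, -1).

(3, 10, -1)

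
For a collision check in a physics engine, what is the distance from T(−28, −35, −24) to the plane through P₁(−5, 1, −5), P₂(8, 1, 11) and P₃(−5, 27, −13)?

23/21

P₁P₂ = (13, 0, 16) and P₁P₃ = (0, 26, −8), so a normal is n = P₁P₂ × P₁P₃ = (−416, 104, 338).
Then n·(−28, −35, −24) − 494 = −598.
|n| = √(173056 + 10816 + 114244) = 546, so the distance is |-598|/546 = 23/21.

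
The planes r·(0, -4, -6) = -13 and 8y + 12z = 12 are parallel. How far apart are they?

7√13/26

Divide the second equation by -2 to match normals: -4y - 6z = -6.
With common normal n = (0, -4, -6) (|n| = 2√13), the distance is |(-13) − (-6)|/|n| = 7/(2√13).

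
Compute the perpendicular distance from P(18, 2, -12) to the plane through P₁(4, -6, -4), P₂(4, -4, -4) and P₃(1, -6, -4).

8

P₁P₂ = (0, 2, 0) and P₁P₃ = (-3, 0, 0), so a normal is n = P₁P₂ × P₁P₃ = (0, 0, 6).
n = (0, 0, 6); n·P − (-24) = -48; |n| = 6; distance = 48/6 = 8.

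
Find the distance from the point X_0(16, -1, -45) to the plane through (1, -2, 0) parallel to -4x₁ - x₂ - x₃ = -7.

Parallel planes share the normal n = (-4, -1, -1); since (1, -2, 0) lies on the plane, its equation is -4x₁ - x₂ - x₃ = -2.
n = (-4, -1, -1); n·P − (-2) = -16; |n| = 3√2; distance = 16/(3√2) = 8√2/3.

8√2/3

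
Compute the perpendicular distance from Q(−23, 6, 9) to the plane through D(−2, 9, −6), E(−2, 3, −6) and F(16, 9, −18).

DE = (0, −6, 0) and DF = (18, 0, −12), so a normal is n = DE × DF = (72, 0, 108).
Then n·(−23, 6, 9) − (−792) = 108.
|n| = √(5184 + 0 + 11664) = 36√13, so the distance is |108|/(36√13) = 3√13/13.

3/√13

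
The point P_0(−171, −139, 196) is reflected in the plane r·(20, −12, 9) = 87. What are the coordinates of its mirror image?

(-831/5, -3547/25, 4954/25)

With n = (20, −12, 9), the signed offset is (n·P_0 − 87)/|n|² = -75/625 = -3/25.
P_0' = P_0 − 2t·n = (−171, −139, 196) − (-6/25)·(20, −12, 9) = (−831/5, −3547/25, 4954/25).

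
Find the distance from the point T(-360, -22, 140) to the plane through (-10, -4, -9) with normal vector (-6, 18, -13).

The plane has equation n·(r − (-10, -4, -9)) = 0, i.e. n·r = 105.
Then n·(-360, -22, 140) - 105 = -161.
|n| = √(36 + 324 + 169) = 23, so the distance is |-161|/23 = 7.

7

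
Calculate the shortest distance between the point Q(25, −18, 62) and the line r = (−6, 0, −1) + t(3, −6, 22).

Direction vector d = (3, −6, 22).
AP = (31, −18, 63), and AP × d = (−18, −493, −132).
|AP × d|² = 260797 and |d|² = 529, so the distance is √(260797/529) = √493.

√493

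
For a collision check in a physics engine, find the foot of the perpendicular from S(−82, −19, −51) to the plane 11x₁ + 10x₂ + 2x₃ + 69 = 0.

(-27, 31, -41)

n = (11, 10, 2), |n|² = 225, and n·S − (-69) = -1125.
t = -1125/225 = -5, so the foot is S − t·n = (−82, −19, −51) − (-5)·(11, 10, 2) = (−27, 31, −41).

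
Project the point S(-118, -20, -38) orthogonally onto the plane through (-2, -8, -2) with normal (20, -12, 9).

The perpendicular from S has direction n = (20, -12, 9): r = (-118, -20, -38) + μ(20, -12, 9).
Substitute into the plane: n·(S + μn) = 38 gives -2462 + 625μ = 38, so μ = 4.
Foot = (-118, -20, -38) + 4·(20, -12, 9) = (-38, -68, -2).

(-38, -68, -2)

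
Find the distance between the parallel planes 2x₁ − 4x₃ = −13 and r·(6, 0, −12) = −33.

Divide the second equation by 3 to match normals: 2x₁ − 4x₃ = -11.
Both planes have normal n = (2, 0, −4), |n| = 2√5. Any point on the first plane is at distance |(-11) − (-13)|/|n| = 2/(2√5) = 1/√5 from the second.

1/√5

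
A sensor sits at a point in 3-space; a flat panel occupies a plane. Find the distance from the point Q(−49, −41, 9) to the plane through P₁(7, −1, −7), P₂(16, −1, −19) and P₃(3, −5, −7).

16/√41

P₁P₂ = (9, 0, −12) and P₁P₃ = (−4, −4, 0), so a normal is n = P₁P₂ × P₁P₃ = (−48, 48, −36).
Then n·(−49, −41, 9) − (−132) = 192.
|n| = √(2304 + 2304 + 1296) = 12√41, so the distance is |192|/(12√41) = 16/√41.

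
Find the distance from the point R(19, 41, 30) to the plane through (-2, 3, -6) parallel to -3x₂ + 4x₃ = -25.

Parallel planes share the normal n = (0, -3, 4); since (-2, 3, -6) lies on the plane, its equation is -3x₂ + 4x₃ = -33.
d = |(-3)·41 + 4·30 − (-33)| / √(0 + 9 + 16) = |30| / 5 = 6.

6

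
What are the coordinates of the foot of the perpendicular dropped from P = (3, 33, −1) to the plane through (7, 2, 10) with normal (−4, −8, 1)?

(-9, 9, 2)

The perpendicular from P has direction n = (−4, −8, 1): r = (3, 33, −1) + λ(−4, −8, 1).
Substitute into the plane: n·(P + λn) = -34 gives -277 + 81λ = -34, so λ = 3.
Foot = (3, 33, −1) + 3·(−4, −8, 1) = (−9, 9, 2).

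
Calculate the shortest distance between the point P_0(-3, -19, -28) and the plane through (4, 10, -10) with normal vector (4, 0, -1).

10/√17

The plane has equation n·(r − (4, 10, -10)) = 0, i.e. n·r = 26.
Then n·(-3, -19, -28) - 26 = -10.
|n| = √(16 + 0 + 1) = √17, so the distance is |-10|/√17 = 10√17/17.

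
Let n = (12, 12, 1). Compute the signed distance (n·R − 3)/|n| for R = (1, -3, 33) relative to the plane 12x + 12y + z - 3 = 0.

6/17

n·R − 3 = 6.
|n| = 17, so the signed distance is 6/17.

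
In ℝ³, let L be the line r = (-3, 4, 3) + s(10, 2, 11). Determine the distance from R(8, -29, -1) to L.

Direction vector d = (10, 2, 11).
AP = (11, -33, -4); AP·d = 0, |AP|² = 1226, |d|² = 225.
distance² = |AP|² − (AP·d)²/|d|² = 1226 − 0/225 = 1226, so the distance is √1226.

√1226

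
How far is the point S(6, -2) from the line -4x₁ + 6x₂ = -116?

d = |(-4)·6 + 6·(-2) − (-116)| / √(16 + 36) = |80|/(2√13) = 40/√13.

40√13/13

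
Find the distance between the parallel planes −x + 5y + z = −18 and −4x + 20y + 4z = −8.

Divide the second equation by 4 to match normals: −x + 5y + z = -2.
Both planes have normal n = (−1, 5, 1), |n| = 3√3. Any point on the first plane is at distance |(-2) − (-18)|/|n| = 16/(3√3) from the second.

16√3/9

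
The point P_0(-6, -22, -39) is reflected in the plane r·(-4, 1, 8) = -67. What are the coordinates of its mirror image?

n = (-4, 1, 8), |n|² = 81, n·P_0 − (-67) = -243, so t = -243/81 = -3.
Foot F = P_0 − (-3)·n = (-18, -19, -15); the reflection is 2F − P_0 = (-30, -16, 9).

(-30, -16, 9)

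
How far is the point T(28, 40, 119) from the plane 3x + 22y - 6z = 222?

28/23

Normal vector n = (3, 22, -6), and n·(28, 40, 119) - 222 = 28.
|n| = √(9 + 484 + 36) = 23, so the distance is |28|/23 = 28/23.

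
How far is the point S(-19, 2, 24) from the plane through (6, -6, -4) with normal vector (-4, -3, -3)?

The plane has equation n·(r − (6, -6, -4)) = 0, i.e. n·r = 6.
Then n·(-19, 2, 24) - 6 = -8.
|n| = √(16 + 9 + 9) = √34, so the distance is |-8|/√34 = 4√34/17.

4√34/17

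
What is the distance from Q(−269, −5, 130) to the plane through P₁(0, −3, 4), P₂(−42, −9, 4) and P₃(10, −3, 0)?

8

P₁P₂ = (−42, −6, 0) and P₁P₃ = (10, 0, −4), so a normal is n = P₁P₂ × P₁P₃ = (24, −168, 60).
Then n·(−269, −5, 130) − 744 = 1440.
|n| = √(576 + 28224 + 3600) = 180, so the distance is |1440|/180 = 8.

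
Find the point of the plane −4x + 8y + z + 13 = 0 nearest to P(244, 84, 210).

n = (−4, 8, 1), |n|² = 81, and n·P − (-13) = -81.
t = -81/81 = -1, so the foot is P − t·n = (244, 84, 210) − (-1)·(−4, 8, 1) = (240, 92, 211).

(240, 92, 211)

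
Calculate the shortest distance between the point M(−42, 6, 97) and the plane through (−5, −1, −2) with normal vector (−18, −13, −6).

The plane has equation n·(r − (−5, −1, −2)) = 0, i.e. n·r = 115.
d = |(-18)·(-42) + (-13)·6 + (-6)·97 − 115| / √(324 + 169 + 36) = |-19| / 23 = 19/23.

19/23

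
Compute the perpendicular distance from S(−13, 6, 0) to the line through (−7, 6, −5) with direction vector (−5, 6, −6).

Direction vector d = (−5, 6, −6).
AP = (−6, 0, 5); AP·d = 0, |AP|² = 61, |d|² = 97.
distance² = |AP|² − (AP·d)²/|d|² = 61 − 0/97 = 61, so the distance is √61.

√61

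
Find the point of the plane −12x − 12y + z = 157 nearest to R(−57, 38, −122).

(-1005/17, 610/17, -2071/17)

n = (−12, −12, 1), |n|² = 289, and n·R − 157 = -51.
t = -51/289 = -3/17, so the foot is R − t·n = (−57, 38, −122) − (-3/17)·(−12, −12, 1) = (−1005/17, 610/17, −2071/17).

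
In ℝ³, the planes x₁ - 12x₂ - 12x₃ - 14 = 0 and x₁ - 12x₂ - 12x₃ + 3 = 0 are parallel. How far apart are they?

Both planes have normal n = (1, -12, -12), |n| = 17. Any point on the first plane is at distance |(-3) − 14|/|n| = 17/17 = 1 from the second.

1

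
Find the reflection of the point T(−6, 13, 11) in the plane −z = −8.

With n = (0, 0, −1), the signed offset is (n·T − (-8))/|n|² = -3/1 = -3.
T' = T − 2t·n = (−6, 13, 11) − (-6)·(0, 0, −1) = (−6, 13, 5).

(-6, 13, 5)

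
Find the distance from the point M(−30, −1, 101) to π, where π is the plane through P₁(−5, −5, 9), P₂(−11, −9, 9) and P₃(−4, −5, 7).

P₁P₂ = (−6, −4, 0) and P₁P₃ = (1, 0, −2), so a normal is n = P₁P₂ × P₁P₃ = (8, −12, 4).
Then n·(−30, −1, 101) − 56 = 120.
|n| = √(64 + 144 + 16) = 4√14, so the distance is |120|/(4√14) = 15√14/7.

30/√14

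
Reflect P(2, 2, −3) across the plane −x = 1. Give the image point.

With n = (−1, 0, 0), the signed offset is (n·P − 1)/|n|² = -3/1 = -3.
P' = P − 2t·n = (2, 2, −3) − (-6)·(−1, 0, 0) = (−4, 2, −3).

(-4, 2, -3)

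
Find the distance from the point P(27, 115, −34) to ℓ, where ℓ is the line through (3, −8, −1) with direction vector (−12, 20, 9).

3√1241

Direction vector d = (−12, 20, 9).
AP = (24, 123, −33); AP·d = 1875, |AP|² = 16794, |d|² = 625.
distance² = |AP|² − (AP·d)²/|d|² = 16794 − 3515625/625 = 11169, so the distance is 3√1241.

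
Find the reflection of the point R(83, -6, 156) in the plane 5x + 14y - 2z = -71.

With n = (5, 14, -2), the signed offset is (n·R − (-71))/|n|² = 90/225 = 2/5.
R' = R − 2t·n = (83, -6, 156) − (4/5)·(5, 14, -2) = (79, -86/5, 788/5).

(79, -86/5, 788/5)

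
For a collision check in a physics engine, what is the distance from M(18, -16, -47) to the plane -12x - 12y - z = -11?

Normal vector n = (-12, -12, -1), and n·(18, -16, -47) - (-11) = 34.
|n| = √(144 + 144 + 1) = 17, so the distance is |34|/17 = 2.

2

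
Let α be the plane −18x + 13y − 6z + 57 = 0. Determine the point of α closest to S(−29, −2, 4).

The perpendicular from S has direction n = (−18, 13, −6): r = (−29, −2, 4) + t(−18, 13, −6).
Substitute into the plane: n·(S + tn) = -57 gives 472 + 529t = -57, so t = -1.
Foot = (−29, −2, 4) + (-1)·(−18, 13, −6) = (−11, −15, 10).

(-11, -15, 10)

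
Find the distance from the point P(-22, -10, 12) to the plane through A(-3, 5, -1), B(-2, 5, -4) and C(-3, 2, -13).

AB = (1, 0, -3) and AC = (0, -3, -12), so a normal is n = AB × AC = (-9, 12, -3).
Then n·(-22, -10, 12) - 90 = -48.
|n| = √(81 + 144 + 9) = 3√26, so the distance is |-48|/(3√26) = 16/√26.

16/√26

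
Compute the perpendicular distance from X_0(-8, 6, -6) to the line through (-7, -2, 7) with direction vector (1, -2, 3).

Direction vector d = (1, -2, 3).
AP = (-1, 8, -13), and AP × d = (-2, -10, -6).
|AP × d|² = 140 and |d|² = 14, so the distance is √(140/14) = √10.

√10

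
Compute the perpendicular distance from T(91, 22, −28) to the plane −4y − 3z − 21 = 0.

Normal vector n = (0, −4, −3), and n·(91, 22, −28) − 21 = −25.
|n| = √(0 + 16 + 9) = 5, so the distance is |-25|/5 = 5.

5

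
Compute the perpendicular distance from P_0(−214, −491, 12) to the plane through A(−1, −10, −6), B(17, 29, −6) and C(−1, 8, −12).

AB = (18, 39, 0) and AC = (0, 18, −6), so a normal is n = AB × AC = (−234, 108, 324).
n = (−234, 108, 324); n·P − (-2790) = 3726; |n| = 414; distance = 3726/414 = 9.

9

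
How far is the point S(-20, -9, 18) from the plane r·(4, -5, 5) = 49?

6/√66

d = |4·(-20) + (-5)·(-9) + 5·18 − 49| / √(16 + 25 + 25) = |6| / √66 = 6/√66.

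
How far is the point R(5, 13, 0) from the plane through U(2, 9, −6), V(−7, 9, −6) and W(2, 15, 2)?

2/5

UV = (−9, 0, 0) and UW = (0, 6, 8), so a normal is n = UV × UW = (0, 72, −54).
Then n·(5, 13, 0) − 972 = −36.
|n| = √(0 + 5184 + 2916) = 90, so the distance is |-36|/90 = 2/5.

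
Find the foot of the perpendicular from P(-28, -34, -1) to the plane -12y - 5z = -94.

(-28, 2, 14)

n = (0, -12, -5), |n|² = 169, and n·P − (-94) = 507.
t = 507/169 = 3, so the foot is P − t·n = (-28, -34, -1) − 3·(0, -12, -5) = (-28, 2, 14).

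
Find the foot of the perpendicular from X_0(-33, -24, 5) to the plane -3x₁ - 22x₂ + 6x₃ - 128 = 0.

The perpendicular from X_0 has direction n = (-3, -22, 6): r = (-33, -24, 5) + t(-3, -22, 6).
Substitute into the plane: n·(X_0 + tn) = 128 gives 657 + 529t = 128, so t = -1.
Foot = (-33, -24, 5) + (-1)·(-3, -22, 6) = (-30, -2, -1).

(-30, -2, -1)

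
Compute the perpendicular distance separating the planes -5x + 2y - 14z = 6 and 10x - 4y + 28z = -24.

2/5

Divide the second equation by -2 to match normals: -5x + 2y - 14z = 12.
With common normal n = (-5, 2, -14) (|n| = 15), the distance is |6 − 12|/|n| = 6/15 = 2/5.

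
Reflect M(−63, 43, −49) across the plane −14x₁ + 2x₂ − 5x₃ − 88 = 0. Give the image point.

(77, 23, 1)

n = (−14, 2, −5), |n|² = 225, n·M − 88 = 1125, so t = 1125/225 = 5.
Foot F = M − 5·n = (7, 33, −24); the reflection is 2F − M = (77, 23, 1).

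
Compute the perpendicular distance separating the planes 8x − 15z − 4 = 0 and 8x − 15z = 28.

24/17

Both planes have normal n = (8, 0, −15), |n| = 17. Any point on the first plane is at distance |28 − 4|/|n| = 24/17 from the second.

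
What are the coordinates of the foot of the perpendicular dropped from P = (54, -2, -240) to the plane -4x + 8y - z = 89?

The perpendicular from P has direction n = (-4, 8, -1): r = (54, -2, -240) + μ(-4, 8, -1).
Substitute into the plane: n·(P + μn) = 89 gives 8 + 81μ = 89, so μ = 1.
Foot = (54, -2, -240) + 1·(-4, 8, -1) = (50, 6, -241).

(50, 6, -241)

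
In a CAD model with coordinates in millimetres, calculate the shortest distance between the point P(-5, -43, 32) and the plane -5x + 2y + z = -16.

n = (-5, 2, 1); n·P − (-16) = -13; |n| = √30; distance = 13/√30 = 13√30/30.

13/√30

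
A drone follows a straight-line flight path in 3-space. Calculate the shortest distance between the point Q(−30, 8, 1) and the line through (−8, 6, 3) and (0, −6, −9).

A direction vector is d = (8, −12, −12).
AP = (−22, 2, −2), and AP × d = (−48, −280, 248).
|AP × d|² = 142208 and |d|² = 352, so the distance is √(142208/352) = √404 = 2√101.

2√101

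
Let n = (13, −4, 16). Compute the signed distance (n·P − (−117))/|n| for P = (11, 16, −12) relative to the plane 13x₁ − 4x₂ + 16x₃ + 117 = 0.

4/21

n·P − (-117) = 4.
|n| = 21, so the signed distance is 4/21.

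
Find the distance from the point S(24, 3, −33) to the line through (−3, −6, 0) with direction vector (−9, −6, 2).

Direction vector d = (−9, −6, 2).
AP = (27, 9, −33); AP·d = -363, |AP|² = 1899, |d|² = 121.
distance² = |AP|² − (AP·d)²/|d|² = 1899 − 131769/121 = 810, so the distance is 9√10.

9√10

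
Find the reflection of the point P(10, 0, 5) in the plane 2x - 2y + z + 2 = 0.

(-2, 12, -1)

With n = (2, -2, 1), the signed offset is (n·P − (-2))/|n|² = 27/9 = 3.
P' = P − 2t·n = (10, 0, 5) − 6·(2, -2, 1) = (-2, 12, -1).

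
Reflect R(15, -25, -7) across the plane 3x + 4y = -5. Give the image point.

(27, -9, -7)

n = (3, 4, 0), |n|² = 25, n·R − (-5) = -50, so t = -50/25 = -2.
Foot F = R − (-2)·n = (21, -17, -7); the reflection is 2F − R = (27, -9, -7).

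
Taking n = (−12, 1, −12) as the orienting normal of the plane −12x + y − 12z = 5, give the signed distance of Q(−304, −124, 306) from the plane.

n·Q − 5 = -153.
|n| = 17, so the signed distance is -153/17 = -9.

-9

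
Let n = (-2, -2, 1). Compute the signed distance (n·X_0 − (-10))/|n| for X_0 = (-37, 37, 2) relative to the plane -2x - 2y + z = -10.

4

n·X_0 − (-10) = 12.
|n| = 3, so the signed distance is 12/3 = 4.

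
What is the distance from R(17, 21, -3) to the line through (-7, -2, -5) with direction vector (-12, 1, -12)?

2√205

Direction vector d = (-12, 1, -12).
AP = (24, 23, 2); AP·d = -289, |AP|² = 1109, |d|² = 289.
distance² = |AP|² − (AP·d)²/|d|² = 1109 − 83521/289 = 820, so the distance is 2√205.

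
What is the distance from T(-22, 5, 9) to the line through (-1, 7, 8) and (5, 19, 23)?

A direction vector is d = (6, 12, 15).
AP = (-21, -2, 1); AP·d = -135, |AP|² = 446, |d|² = 405.
distance² = |AP|² − (AP·d)²/|d|² = 446 − 18225/405 = 401, so the distance is √401.

√401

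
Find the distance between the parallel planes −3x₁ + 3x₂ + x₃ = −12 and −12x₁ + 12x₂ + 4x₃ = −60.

Divide the second equation by 4 to match normals: −3x₁ + 3x₂ + x₃ = -15.
With common normal n = (−3, 3, 1) (|n| = √19), the distance is |(-12) − (-15)|/|n| = 3/√19 = 3√19/19.

3/√19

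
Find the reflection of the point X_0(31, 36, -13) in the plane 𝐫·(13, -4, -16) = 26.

(5, 44, 19)

n = (13, -4, -16), |n|² = 441, n·X_0 − 26 = 441, so t = 441/441 = 1.
Foot F = X_0 − 1·n = (18, 40, 3); the reflection is 2F − X_0 = (5, 44, 19).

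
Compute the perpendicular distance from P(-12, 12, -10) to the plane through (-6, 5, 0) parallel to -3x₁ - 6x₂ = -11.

8√5/5

Parallel planes share the normal n = (-3, -6, 0); since (-6, 5, 0) lies on the plane, its equation is -3x₁ - 6x₂ = -12.
Then n·(-12, 12, -10) - (-12) = -24.
|n| = √(9 + 36 + 0) = 3√5, so the distance is |-24|/(3√5) = 8√5/5.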